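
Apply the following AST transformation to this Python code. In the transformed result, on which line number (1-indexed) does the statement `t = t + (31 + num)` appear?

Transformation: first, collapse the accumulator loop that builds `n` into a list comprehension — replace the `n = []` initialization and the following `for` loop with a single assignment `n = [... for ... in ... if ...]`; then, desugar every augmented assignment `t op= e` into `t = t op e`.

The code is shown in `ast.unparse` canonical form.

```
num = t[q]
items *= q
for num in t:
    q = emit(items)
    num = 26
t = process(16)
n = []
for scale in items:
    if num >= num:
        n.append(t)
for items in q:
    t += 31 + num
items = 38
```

Transformed code:
num = t[q]
items = items * q
for num in t:
    q = emit(items)
    num = 26
t = process(16)
n = [t for scale in items if num >= num]
for items in q:
    t = t + (31 + num)
items = 38

9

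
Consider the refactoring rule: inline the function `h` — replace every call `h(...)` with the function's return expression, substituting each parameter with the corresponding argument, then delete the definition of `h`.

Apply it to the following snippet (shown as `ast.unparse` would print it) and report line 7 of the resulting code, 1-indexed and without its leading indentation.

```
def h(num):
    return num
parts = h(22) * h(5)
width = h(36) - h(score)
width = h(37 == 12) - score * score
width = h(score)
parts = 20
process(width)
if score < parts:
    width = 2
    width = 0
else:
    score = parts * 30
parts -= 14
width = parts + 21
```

Transformed code:
parts = 22 * 5
width = 36 - score
width = (37 == 12) - score * score
width = score
parts = 20
process(width)
if score < parts:
    width = 2
    width = 0
else:
    score = parts * 30
parts -= 14
width = parts + 21

if score < parts:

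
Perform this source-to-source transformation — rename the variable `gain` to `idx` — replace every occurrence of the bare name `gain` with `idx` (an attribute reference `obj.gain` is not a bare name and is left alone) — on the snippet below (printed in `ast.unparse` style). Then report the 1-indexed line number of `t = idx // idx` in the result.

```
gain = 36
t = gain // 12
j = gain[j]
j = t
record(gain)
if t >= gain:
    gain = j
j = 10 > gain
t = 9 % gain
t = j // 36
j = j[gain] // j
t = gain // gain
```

12

Transformed code:
idx = 36
t = idx // 12
j = idx[j]
j = t
record(idx)
if t >= idx:
    idx = j
j = 10 > idx
t = 9 % idx
t = j // 36
j = j[idx] // j
t = idx // idx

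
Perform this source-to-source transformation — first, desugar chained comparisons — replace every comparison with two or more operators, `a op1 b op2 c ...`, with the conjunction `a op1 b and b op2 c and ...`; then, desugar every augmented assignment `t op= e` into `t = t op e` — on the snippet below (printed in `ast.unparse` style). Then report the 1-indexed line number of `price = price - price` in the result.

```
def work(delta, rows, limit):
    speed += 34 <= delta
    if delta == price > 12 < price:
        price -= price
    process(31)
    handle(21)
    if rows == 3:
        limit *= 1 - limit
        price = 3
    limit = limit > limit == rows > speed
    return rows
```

Transformed code:
def work(delta, rows, limit):
    speed = speed + (34 <= delta)
    if delta == price and price > 12 and (12 < price):
        price = price - price
    process(31)
    handle(21)
    if rows == 3:
        limit = limit * (1 - limit)
        price = 3
    limit = limit > limit and limit == rows and (rows > speed)
    return rows

4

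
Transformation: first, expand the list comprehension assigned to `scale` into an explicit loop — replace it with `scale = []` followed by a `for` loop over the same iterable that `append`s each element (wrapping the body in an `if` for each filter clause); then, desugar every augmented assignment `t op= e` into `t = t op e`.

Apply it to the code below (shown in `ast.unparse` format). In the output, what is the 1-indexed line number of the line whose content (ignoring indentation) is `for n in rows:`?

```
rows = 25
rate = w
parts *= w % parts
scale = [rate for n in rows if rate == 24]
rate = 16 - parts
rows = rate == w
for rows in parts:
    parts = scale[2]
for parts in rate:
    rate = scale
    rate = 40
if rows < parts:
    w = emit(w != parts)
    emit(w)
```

5

Transformed code:
rows = 25
rate = w
parts = parts * (w % parts)
scale = []
for n in rows:
    if rate == 24:
        scale.append(rate)
rate = 16 - parts
rows = rate == w
for rows in parts:
    parts = scale[2]
for parts in rate:
    rate = scale
    rate = 40
if rows < parts:
    w = emit(w != parts)
    emit(w)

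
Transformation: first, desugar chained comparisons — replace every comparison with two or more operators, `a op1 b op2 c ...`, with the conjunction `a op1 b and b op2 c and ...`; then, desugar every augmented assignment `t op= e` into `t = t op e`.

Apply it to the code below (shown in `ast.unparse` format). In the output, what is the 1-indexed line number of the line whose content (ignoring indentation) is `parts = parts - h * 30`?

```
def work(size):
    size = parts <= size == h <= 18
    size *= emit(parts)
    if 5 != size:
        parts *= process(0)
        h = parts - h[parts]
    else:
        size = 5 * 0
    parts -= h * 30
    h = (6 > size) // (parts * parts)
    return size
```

9

Transformed code:
def work(size):
    size = parts <= size and size == h and (h <= 18)
    size = size * emit(parts)
    if 5 != size:
        parts = parts * process(0)
        h = parts - h[parts]
    else:
        size = 5 * 0
    parts = parts - h * 30
    h = (6 > size) // (parts * parts)
    return size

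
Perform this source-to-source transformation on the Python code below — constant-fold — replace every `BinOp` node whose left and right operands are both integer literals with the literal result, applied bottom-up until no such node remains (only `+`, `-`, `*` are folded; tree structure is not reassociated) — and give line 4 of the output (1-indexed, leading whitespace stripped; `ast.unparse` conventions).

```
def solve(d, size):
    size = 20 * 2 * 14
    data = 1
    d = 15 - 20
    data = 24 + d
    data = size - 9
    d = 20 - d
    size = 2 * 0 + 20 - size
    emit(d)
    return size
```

Transformed code:
def solve(d, size):
    size = 560
    data = 1
    d = -5
    data = 24 + d
    data = size - 9
    d = 20 - d
    size = 20 - size
    emit(d)
    return size

d = -5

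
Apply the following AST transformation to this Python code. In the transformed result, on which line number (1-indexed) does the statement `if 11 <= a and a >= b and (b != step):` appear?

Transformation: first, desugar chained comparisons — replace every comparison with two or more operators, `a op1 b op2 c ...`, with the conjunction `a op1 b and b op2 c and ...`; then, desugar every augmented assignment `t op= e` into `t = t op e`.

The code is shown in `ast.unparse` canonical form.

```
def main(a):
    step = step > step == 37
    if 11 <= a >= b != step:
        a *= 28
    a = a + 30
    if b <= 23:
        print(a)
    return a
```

Transformed code:
def main(a):
    step = step > step and step == 37
    if 11 <= a and a >= b and (b != step):
        a = a * 28
    a = a + 30
    if b <= 23:
        print(a)
    return a

3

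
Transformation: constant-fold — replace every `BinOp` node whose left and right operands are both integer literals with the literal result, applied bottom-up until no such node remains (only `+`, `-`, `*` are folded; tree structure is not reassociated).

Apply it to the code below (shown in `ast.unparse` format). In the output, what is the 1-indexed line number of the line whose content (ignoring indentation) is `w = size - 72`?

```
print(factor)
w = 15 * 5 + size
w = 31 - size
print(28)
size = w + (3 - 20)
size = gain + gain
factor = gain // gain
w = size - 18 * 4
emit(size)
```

8

Transformed code:
print(factor)
w = 75 + size
w = 31 - size
print(28)
size = w + -17
size = gain + gain
factor = gain // gain
w = size - 72
emit(size)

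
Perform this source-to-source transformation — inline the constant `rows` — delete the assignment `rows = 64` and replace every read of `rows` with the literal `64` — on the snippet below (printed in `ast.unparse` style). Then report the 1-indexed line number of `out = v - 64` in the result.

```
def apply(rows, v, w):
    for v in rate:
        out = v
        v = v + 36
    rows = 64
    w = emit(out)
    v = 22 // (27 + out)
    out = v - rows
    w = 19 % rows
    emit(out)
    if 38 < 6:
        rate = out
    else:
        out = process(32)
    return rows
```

7

Transformed code:
def apply(rows, v, w):
    for v in rate:
        out = v
        v = v + 36
    w = emit(out)
    v = 22 // (27 + out)
    out = v - 64
    w = 19 % 64
    emit(out)
    if 38 < 6:
        rate = out
    else:
        out = process(32)
    return 64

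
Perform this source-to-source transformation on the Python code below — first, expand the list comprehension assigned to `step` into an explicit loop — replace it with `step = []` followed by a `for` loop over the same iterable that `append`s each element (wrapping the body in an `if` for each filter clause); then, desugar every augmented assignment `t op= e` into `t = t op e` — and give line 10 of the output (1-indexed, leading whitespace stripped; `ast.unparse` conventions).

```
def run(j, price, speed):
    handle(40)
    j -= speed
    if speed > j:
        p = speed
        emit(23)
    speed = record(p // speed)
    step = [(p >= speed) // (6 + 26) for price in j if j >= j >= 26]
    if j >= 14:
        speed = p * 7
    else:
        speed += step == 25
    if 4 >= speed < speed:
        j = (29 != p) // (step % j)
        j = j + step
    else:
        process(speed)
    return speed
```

if j >= j >= 26:

Transformed code:
def run(j, price, speed):
    handle(40)
    j = j - speed
    if speed > j:
        p = speed
        emit(23)
    speed = record(p // speed)
    step = []
    for price in j:
        if j >= j >= 26:
            step.append((p >= speed) // (6 + 26))
    if j >= 14:
        speed = p * 7
    else:
        speed = speed + (step == 25)
    if 4 >= speed < speed:
        j = (29 != p) // (step % j)
        j = j + step
    else:
        process(speed)
    return speed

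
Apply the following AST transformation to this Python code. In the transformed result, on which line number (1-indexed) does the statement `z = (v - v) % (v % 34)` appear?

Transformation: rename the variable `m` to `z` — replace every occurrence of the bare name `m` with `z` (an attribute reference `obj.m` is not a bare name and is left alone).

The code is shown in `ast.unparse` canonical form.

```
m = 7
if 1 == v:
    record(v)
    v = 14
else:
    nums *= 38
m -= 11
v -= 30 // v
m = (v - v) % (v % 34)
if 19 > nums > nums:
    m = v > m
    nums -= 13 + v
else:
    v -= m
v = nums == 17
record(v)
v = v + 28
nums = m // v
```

Transformed code:
z = 7
if 1 == v:
    record(v)
    v = 14
else:
    nums *= 38
z -= 11
v -= 30 // v
z = (v - v) % (v % 34)
if 19 > nums > nums:
    z = v > z
    nums -= 13 + v
else:
    v -= z
v = nums == 17
record(v)
v = v + 28
nums = z // v

9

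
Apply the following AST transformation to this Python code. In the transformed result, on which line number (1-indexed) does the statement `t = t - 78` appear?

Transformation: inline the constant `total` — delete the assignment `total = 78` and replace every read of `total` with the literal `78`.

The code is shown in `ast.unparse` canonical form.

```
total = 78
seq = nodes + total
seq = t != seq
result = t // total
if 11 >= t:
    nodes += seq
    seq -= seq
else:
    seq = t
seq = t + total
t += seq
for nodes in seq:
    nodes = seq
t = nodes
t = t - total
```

Transformed code:
seq = nodes + 78
seq = t != seq
result = t // 78
if 11 >= t:
    nodes += seq
    seq -= seq
else:
    seq = t
seq = t + 78
t += seq
for nodes in seq:
    nodes = seq
t = nodes
t = t - 78

14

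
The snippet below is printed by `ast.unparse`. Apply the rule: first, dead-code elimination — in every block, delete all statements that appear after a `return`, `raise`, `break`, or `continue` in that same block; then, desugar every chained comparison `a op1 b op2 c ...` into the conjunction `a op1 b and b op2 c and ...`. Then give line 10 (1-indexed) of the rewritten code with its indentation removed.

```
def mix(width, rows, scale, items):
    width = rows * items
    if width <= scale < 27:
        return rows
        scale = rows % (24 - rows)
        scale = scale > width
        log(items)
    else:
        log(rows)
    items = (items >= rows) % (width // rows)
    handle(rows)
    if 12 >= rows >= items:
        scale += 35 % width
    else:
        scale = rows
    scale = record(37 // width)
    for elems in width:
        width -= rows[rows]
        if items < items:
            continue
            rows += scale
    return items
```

Transformed code:
def mix(width, rows, scale, items):
    width = rows * items
    if width <= scale and scale < 27:
        return rows
    else:
        log(rows)
    items = (items >= rows) % (width // rows)
    handle(rows)
    if 12 >= rows and rows >= items:
        scale += 35 % width
    else:
        scale = rows
    scale = record(37 // width)
    for elems in width:
        width -= rows[rows]
        if items < items:
            continue
    return items

scale += 35 % width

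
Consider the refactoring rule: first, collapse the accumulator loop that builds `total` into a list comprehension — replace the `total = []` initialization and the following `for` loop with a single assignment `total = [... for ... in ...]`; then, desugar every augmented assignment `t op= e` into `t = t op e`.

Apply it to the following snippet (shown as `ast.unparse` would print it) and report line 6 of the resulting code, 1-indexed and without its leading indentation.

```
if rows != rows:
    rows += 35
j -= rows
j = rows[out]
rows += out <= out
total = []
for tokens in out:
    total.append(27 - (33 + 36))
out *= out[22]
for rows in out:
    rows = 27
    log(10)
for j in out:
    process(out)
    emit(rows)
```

Transformed code:
if rows != rows:
    rows = rows + 35
j = j - rows
j = rows[out]
rows = rows + (out <= out)
total = [27 - (33 + 36) for tokens in out]
out = out * out[22]
for rows in out:
    rows = 27
    log(10)
for j in out:
    process(out)
    emit(rows)

total = [27 - (33 + 36) for tokens in out]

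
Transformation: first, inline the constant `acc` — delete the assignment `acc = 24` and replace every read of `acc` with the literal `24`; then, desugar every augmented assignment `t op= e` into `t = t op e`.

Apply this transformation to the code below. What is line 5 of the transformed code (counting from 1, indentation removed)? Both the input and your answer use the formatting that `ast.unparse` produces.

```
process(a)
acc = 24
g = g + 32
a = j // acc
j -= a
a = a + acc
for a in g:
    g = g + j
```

a = a + 24

Transformed code:
process(a)
g = g + 32
a = j // 24
j = j - a
a = a + 24
for a in g:
    g = g + j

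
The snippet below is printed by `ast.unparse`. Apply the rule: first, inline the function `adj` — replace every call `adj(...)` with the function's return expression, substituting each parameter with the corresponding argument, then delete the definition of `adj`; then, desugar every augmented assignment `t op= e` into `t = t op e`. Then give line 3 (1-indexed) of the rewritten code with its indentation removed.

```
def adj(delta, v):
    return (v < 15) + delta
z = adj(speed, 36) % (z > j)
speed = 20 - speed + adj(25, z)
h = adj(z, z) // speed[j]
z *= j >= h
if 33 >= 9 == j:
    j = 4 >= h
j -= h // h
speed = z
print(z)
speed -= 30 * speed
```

h = ((z < 15) + z) // speed[j]

Transformed code:
z = ((36 < 15) + speed) % (z > j)
speed = 20 - speed + ((z < 15) + 25)
h = ((z < 15) + z) // speed[j]
z = z * (j >= h)
if 33 >= 9 == j:
    j = 4 >= h
j = j - h // h
speed = z
print(z)
speed = speed - 30 * speed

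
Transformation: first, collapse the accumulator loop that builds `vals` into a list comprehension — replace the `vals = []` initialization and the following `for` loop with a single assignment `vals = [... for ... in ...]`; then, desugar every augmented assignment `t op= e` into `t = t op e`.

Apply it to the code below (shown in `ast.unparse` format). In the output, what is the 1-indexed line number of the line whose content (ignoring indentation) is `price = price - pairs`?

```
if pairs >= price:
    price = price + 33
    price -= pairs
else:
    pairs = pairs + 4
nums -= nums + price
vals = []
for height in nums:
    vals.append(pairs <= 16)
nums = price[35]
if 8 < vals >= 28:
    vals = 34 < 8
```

3

Transformed code:
if pairs >= price:
    price = price + 33
    price = price - pairs
else:
    pairs = pairs + 4
nums = nums - (nums + price)
vals = [pairs <= 16 for height in nums]
nums = price[35]
if 8 < vals >= 28:
    vals = 34 < 8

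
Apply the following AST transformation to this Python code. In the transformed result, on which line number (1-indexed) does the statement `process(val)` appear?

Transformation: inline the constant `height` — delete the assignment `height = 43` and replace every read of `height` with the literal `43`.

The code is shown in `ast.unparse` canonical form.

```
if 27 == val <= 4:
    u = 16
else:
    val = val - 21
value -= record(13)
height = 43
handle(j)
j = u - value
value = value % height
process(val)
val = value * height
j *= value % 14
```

9

Transformed code:
if 27 == val <= 4:
    u = 16
else:
    val = val - 21
value -= record(13)
handle(j)
j = u - value
value = value % 43
process(val)
val = value * 43
j *= value % 14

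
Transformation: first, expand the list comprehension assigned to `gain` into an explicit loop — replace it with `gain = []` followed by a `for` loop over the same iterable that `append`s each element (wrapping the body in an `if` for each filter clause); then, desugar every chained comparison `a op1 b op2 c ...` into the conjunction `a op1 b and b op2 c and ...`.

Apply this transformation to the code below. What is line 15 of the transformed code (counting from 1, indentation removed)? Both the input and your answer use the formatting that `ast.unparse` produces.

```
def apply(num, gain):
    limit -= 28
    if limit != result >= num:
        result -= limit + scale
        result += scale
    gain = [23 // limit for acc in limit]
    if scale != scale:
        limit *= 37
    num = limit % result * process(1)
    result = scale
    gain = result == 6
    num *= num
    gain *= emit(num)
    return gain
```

Transformed code:
def apply(num, gain):
    limit -= 28
    if limit != result and result >= num:
        result -= limit + scale
        result += scale
    gain = []
    for acc in limit:
        gain.append(23 // limit)
    if scale != scale:
        limit *= 37
    num = limit % result * process(1)
    result = scale
    gain = result == 6
    num *= num
    gain *= emit(num)
    return gain

gain *= emit(num)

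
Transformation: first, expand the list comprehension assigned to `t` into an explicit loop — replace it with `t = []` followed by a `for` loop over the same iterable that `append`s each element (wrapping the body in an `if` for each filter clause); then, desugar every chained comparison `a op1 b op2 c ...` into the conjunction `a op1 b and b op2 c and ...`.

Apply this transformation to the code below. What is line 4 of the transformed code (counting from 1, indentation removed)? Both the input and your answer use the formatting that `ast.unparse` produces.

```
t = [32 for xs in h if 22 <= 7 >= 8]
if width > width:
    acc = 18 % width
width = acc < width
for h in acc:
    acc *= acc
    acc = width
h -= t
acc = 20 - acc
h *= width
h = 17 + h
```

Transformed code:
t = []
for xs in h:
    if 22 <= 7 and 7 >= 8:
        t.append(32)
if width > width:
    acc = 18 % width
width = acc < width
for h in acc:
    acc *= acc
    acc = width
h -= t
acc = 20 - acc
h *= width
h = 17 + h

t.append(32)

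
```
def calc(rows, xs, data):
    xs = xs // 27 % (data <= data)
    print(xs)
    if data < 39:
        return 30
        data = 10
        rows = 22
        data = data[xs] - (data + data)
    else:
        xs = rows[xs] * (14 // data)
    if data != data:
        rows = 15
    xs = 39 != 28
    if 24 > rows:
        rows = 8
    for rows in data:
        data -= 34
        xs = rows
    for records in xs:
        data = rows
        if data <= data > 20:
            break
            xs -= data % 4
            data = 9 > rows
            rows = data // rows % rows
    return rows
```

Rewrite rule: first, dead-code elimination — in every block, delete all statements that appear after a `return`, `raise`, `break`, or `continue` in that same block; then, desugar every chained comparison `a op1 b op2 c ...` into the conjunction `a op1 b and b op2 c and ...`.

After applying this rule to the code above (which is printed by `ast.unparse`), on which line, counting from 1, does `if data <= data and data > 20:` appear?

18

Transformed code:
def calc(rows, xs, data):
    xs = xs // 27 % (data <= data)
    print(xs)
    if data < 39:
        return 30
    else:
        xs = rows[xs] * (14 // data)
    if data != data:
        rows = 15
    xs = 39 != 28
    if 24 > rows:
        rows = 8
    for rows in data:
        data -= 34
        xs = rows
    for records in xs:
        data = rows
        if data <= data and data > 20:
            break
    return rows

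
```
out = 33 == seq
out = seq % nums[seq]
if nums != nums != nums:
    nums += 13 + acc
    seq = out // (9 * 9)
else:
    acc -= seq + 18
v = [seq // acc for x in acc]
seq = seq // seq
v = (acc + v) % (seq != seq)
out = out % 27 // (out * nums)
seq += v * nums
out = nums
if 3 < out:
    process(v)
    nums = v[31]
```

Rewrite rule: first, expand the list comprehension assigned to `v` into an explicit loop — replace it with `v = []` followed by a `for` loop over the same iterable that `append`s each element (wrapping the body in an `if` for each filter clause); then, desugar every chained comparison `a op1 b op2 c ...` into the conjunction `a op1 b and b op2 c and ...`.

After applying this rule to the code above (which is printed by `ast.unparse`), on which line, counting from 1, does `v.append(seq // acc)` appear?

10

Transformed code:
out = 33 == seq
out = seq % nums[seq]
if nums != nums and nums != nums:
    nums += 13 + acc
    seq = out // (9 * 9)
else:
    acc -= seq + 18
v = []
for x in acc:
    v.append(seq // acc)
seq = seq // seq
v = (acc + v) % (seq != seq)
out = out % 27 // (out * nums)
seq += v * nums
out = nums
if 3 < out:
    process(v)
    nums = v[31]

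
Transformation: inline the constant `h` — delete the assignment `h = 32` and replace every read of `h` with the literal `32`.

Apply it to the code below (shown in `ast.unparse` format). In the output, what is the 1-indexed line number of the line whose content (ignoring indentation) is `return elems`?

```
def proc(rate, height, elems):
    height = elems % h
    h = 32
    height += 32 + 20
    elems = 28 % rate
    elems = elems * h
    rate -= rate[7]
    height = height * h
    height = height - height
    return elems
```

9

Transformed code:
def proc(rate, height, elems):
    height = elems % 32
    height += 32 + 20
    elems = 28 % rate
    elems = elems * 32
    rate -= rate[7]
    height = height * 32
    height = height - height
    return elems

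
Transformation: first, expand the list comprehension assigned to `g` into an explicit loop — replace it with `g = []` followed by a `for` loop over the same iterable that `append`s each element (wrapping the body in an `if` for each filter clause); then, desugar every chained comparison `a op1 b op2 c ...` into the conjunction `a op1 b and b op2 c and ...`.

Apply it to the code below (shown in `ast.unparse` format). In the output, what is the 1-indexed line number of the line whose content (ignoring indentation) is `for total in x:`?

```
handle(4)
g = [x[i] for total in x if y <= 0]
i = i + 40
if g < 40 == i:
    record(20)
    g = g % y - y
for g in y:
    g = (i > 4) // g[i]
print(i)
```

3

Transformed code:
handle(4)
g = []
for total in x:
    if y <= 0:
        g.append(x[i])
i = i + 40
if g < 40 and 40 == i:
    record(20)
    g = g % y - y
for g in y:
    g = (i > 4) // g[i]
print(i)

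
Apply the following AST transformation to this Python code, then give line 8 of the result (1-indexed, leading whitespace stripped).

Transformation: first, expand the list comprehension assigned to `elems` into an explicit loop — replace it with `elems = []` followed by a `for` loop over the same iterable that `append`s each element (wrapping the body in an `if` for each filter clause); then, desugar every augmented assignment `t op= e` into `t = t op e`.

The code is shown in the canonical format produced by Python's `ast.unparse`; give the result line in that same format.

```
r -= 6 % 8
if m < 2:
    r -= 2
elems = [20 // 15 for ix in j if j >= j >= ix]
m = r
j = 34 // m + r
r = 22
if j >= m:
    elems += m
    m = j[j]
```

m = r

Transformed code:
r = r - 6 % 8
if m < 2:
    r = r - 2
elems = []
for ix in j:
    if j >= j >= ix:
        elems.append(20 // 15)
m = r
j = 34 // m + r
r = 22
if j >= m:
    elems = elems + m
    m = j[j]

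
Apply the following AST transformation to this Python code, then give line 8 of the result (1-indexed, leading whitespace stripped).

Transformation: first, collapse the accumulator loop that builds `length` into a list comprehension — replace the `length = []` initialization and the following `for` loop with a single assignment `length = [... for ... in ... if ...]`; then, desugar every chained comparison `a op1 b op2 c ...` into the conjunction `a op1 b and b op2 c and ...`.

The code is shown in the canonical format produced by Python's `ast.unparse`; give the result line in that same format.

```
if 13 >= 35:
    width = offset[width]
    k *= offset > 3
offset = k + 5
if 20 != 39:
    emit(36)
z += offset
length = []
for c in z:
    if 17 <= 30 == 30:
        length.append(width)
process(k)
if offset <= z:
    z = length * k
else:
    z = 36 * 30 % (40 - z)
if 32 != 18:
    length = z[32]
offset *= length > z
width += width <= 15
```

Transformed code:
if 13 >= 35:
    width = offset[width]
    k *= offset > 3
offset = k + 5
if 20 != 39:
    emit(36)
z += offset
length = [width for c in z if 17 <= 30 and 30 == 30]
process(k)
if offset <= z:
    z = length * k
else:
    z = 36 * 30 % (40 - z)
if 32 != 18:
    length = z[32]
offset *= length > z
width += width <= 15

length = [width for c in z if 17 <= 30 and 30 == 30]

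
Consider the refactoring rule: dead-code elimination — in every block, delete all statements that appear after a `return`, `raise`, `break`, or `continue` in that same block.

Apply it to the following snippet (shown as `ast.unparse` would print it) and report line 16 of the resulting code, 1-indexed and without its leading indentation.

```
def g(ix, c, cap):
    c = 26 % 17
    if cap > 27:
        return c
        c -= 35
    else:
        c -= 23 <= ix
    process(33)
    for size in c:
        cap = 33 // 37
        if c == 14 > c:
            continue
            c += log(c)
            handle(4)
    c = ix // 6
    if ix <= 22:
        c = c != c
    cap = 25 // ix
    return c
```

return c

Transformed code:
def g(ix, c, cap):
    c = 26 % 17
    if cap > 27:
        return c
    else:
        c -= 23 <= ix
    process(33)
    for size in c:
        cap = 33 // 37
        if c == 14 > c:
            continue
    c = ix // 6
    if ix <= 22:
        c = c != c
    cap = 25 // ix
    return c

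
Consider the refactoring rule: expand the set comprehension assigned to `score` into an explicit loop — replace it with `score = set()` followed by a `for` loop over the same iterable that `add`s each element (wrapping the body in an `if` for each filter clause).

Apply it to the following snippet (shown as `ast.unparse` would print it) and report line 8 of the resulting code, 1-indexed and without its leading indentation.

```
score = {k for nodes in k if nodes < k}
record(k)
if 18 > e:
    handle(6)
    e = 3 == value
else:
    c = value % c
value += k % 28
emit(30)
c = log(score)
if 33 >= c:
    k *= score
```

Transformed code:
score = set()
for nodes in k:
    if nodes < k:
        score.add(k)
record(k)
if 18 > e:
    handle(6)
    e = 3 == value
else:
    c = value % c
value += k % 28
emit(30)
c = log(score)
if 33 >= c:
    k *= score

e = 3 == value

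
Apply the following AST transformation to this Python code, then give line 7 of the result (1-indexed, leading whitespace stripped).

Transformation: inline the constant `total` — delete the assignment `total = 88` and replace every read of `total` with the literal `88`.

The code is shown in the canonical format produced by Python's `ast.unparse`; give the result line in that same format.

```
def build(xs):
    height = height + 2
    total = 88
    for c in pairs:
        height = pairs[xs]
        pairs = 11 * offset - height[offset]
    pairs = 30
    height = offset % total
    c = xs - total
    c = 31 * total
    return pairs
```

Transformed code:
def build(xs):
    height = height + 2
    for c in pairs:
        height = pairs[xs]
        pairs = 11 * offset - height[offset]
    pairs = 30
    height = offset % 88
    c = xs - 88
    c = 31 * 88
    return pairs

height = offset % 88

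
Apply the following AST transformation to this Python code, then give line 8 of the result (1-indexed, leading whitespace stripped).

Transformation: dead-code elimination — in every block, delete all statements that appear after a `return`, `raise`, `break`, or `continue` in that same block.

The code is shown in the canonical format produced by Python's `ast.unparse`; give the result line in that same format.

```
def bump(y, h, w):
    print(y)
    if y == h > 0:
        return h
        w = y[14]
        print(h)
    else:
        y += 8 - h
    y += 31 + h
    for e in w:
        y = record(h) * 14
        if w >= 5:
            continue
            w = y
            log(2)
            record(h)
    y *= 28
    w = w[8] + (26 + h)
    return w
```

for e in w:

Transformed code:
def bump(y, h, w):
    print(y)
    if y == h > 0:
        return h
    else:
        y += 8 - h
    y += 31 + h
    for e in w:
        y = record(h) * 14
        if w >= 5:
            continue
    y *= 28
    w = w[8] + (26 + h)
    return w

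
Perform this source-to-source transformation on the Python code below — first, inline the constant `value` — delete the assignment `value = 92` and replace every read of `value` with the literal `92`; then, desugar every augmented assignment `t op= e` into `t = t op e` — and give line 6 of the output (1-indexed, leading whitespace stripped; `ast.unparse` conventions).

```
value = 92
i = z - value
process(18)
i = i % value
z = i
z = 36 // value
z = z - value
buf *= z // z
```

Transformed code:
i = z - 92
process(18)
i = i % 92
z = i
z = 36 // 92
z = z - 92
buf = buf * (z // z)

z = z - 92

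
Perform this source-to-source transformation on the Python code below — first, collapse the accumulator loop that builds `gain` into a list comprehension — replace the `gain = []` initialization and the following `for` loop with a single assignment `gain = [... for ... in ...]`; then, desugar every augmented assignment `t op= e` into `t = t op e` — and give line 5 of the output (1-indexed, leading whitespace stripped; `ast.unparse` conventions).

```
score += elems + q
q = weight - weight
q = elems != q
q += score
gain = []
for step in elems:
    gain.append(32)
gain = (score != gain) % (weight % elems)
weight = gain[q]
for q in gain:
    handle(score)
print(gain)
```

gain = [32 for step in elems]

Transformed code:
score = score + (elems + q)
q = weight - weight
q = elems != q
q = q + score
gain = [32 for step in elems]
gain = (score != gain) % (weight % elems)
weight = gain[q]
for q in gain:
    handle(score)
print(gain)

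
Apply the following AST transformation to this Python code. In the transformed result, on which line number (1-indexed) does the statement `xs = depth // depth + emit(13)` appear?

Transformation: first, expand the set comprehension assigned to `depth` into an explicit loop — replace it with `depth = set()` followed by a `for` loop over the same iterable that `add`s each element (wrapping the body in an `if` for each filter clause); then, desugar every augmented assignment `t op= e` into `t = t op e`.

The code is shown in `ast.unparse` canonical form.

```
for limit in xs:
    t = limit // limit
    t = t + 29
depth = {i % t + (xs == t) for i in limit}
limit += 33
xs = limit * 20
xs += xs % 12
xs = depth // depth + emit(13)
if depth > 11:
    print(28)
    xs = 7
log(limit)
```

Transformed code:
for limit in xs:
    t = limit // limit
    t = t + 29
depth = set()
for i in limit:
    depth.add(i % t + (xs == t))
limit = limit + 33
xs = limit * 20
xs = xs + xs % 12
xs = depth // depth + emit(13)
if depth > 11:
    print(28)
    xs = 7
log(limit)

10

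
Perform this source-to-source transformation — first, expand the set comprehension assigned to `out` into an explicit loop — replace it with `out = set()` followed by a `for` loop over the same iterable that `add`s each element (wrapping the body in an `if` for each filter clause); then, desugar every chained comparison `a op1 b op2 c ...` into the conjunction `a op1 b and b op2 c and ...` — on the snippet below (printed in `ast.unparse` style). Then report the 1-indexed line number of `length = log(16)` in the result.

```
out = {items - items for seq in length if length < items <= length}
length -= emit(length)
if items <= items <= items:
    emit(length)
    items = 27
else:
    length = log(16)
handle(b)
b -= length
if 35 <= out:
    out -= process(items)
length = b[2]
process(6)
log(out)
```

10

Transformed code:
out = set()
for seq in length:
    if length < items and items <= length:
        out.add(items - items)
length -= emit(length)
if items <= items and items <= items:
    emit(length)
    items = 27
else:
    length = log(16)
handle(b)
b -= length
if 35 <= out:
    out -= process(items)
length = b[2]
process(6)
log(out)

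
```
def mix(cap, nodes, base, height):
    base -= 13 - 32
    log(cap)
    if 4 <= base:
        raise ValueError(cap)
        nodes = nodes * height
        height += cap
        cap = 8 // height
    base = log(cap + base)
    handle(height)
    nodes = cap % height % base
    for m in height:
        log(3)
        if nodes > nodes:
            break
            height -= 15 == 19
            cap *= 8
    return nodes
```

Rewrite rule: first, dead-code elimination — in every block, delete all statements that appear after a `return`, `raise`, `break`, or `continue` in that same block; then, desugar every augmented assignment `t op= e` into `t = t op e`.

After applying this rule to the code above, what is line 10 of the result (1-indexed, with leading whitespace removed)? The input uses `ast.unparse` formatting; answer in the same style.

log(3)

Transformed code:
def mix(cap, nodes, base, height):
    base = base - (13 - 32)
    log(cap)
    if 4 <= base:
        raise ValueError(cap)
    base = log(cap + base)
    handle(height)
    nodes = cap % height % base
    for m in height:
        log(3)
        if nodes > nodes:
            break
    return nodes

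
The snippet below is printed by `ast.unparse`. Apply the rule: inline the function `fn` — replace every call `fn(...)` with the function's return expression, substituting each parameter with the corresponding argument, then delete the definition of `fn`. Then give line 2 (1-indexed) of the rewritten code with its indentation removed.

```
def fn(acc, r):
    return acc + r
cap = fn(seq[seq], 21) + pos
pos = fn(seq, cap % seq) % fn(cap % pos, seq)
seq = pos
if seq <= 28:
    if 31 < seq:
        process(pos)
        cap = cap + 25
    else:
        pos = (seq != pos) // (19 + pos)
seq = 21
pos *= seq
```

Transformed code:
cap = seq[seq] + 21 + pos
pos = (seq + cap % seq) % (cap % pos + seq)
seq = pos
if seq <= 28:
    if 31 < seq:
        process(pos)
        cap = cap + 25
    else:
        pos = (seq != pos) // (19 + pos)
seq = 21
pos *= seq

pos = (seq + cap % seq) % (cap % pos + seq)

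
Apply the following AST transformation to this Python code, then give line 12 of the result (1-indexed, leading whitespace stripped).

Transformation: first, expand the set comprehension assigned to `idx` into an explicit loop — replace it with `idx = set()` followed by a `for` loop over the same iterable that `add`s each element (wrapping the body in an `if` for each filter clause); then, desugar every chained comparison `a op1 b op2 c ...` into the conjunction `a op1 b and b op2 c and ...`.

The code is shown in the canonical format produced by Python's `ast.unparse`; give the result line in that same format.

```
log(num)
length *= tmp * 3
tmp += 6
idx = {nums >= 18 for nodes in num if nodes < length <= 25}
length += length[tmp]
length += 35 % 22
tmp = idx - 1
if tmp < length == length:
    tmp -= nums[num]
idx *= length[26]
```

Transformed code:
log(num)
length *= tmp * 3
tmp += 6
idx = set()
for nodes in num:
    if nodes < length and length <= 25:
        idx.add(nums >= 18)
length += length[tmp]
length += 35 % 22
tmp = idx - 1
if tmp < length and length == length:
    tmp -= nums[num]
idx *= length[26]

tmp -= nums[num]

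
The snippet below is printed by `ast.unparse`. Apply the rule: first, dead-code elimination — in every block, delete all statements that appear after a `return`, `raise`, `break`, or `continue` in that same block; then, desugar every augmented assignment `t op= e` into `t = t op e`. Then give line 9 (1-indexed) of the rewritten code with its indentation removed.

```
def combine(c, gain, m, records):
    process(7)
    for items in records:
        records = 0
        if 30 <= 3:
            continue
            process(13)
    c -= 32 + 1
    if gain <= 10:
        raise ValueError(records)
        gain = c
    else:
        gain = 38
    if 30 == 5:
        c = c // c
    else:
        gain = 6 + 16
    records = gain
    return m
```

Transformed code:
def combine(c, gain, m, records):
    process(7)
    for items in records:
        records = 0
        if 30 <= 3:
            continue
    c = c - (32 + 1)
    if gain <= 10:
        raise ValueError(records)
    else:
        gain = 38
    if 30 == 5:
        c = c // c
    else:
        gain = 6 + 16
    records = gain
    return m

raise ValueError(records)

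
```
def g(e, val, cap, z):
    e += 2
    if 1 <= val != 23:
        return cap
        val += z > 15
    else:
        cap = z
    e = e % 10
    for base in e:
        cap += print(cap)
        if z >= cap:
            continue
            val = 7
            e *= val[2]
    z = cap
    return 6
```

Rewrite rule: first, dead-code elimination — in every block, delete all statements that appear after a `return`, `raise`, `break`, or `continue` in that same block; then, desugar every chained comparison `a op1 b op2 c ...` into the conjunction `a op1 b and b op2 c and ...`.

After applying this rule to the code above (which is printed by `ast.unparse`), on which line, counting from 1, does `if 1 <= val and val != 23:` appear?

Transformed code:
def g(e, val, cap, z):
    e += 2
    if 1 <= val and val != 23:
        return cap
    else:
        cap = z
    e = e % 10
    for base in e:
        cap += print(cap)
        if z >= cap:
            continue
    z = cap
    return 6

3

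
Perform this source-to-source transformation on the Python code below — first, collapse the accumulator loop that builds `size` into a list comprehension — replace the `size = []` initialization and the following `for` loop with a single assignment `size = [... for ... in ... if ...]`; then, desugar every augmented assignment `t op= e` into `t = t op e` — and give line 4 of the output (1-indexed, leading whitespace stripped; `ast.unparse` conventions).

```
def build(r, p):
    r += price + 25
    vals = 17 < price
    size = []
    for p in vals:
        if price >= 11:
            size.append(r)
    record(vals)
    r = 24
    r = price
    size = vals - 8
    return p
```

size = [r for p in vals if price >= 11]

Transformed code:
def build(r, p):
    r = r + (price + 25)
    vals = 17 < price
    size = [r for p in vals if price >= 11]
    record(vals)
    r = 24
    r = price
    size = vals - 8
    return p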